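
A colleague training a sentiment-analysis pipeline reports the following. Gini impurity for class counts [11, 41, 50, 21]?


Probabilities: [11/123, 41/123, 50/123, 21/123] ≈ [0.0894, 0.3333, 0.4065, 0.1707]
Σpᵢ² = (121 + 1681 + 2500 + 441)/123² = 4743/15129
Gini = 1 - Σpᵢ² = 1 - 4743/15129 = 0.6865

0.6865


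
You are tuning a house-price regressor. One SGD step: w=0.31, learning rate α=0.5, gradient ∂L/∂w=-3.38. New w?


w_new = w - α·∇
= 0.31 - 0.5·-3.38
= 0.31 + 1.69
= 2

2


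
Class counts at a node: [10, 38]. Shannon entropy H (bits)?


Probabilities: [10/48, 38/48] ≈ [0.2083, 0.7917]
H = -((10/48)·log₂(10/48) + (38/48)·log₂(38/48))
  = 0.7383 bits

0.7383 bits


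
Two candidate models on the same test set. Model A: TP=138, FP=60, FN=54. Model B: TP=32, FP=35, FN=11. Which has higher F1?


Model A: P=138/198=0.697, R=138/192=0.7188, F1=2PR/(P+R)=2TP/(2TP+FP+FN)=276/390=0.7077
Model B: P=32/67=0.4776, R=32/43=0.7442, F1=2PR/(P+R)=2TP/(2TP+FP+FN)=64/110=0.5818
0.7077 > 0.5818 → Model A

Model A


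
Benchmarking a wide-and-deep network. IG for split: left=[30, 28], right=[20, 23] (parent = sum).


Parent = [50, 51], H_parent = 0.9999
H_left = 0.9991 (n=58), H_right = 0.9965 (n=43)
H_children = (58/101)·0.9991 + (43/101)·0.9965 = 0.998
IG = 0.9999 - 0.998 = 0.0019

0.0019


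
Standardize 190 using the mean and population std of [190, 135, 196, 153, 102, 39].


μ = 135.8333, σ = 53.8065
z = (190 - 135.8333)/53.8065 = 1.0067

1.0067


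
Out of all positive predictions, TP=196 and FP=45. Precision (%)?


Precision = TP/(TP+FP)
= 196/(196+45)
= 196/241 = 81.33%

81.33%


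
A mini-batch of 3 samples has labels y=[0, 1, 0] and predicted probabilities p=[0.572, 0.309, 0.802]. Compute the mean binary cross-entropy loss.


L[0] = -ln(1-0.572) = -ln(0.428) = 0.8486
L[1] = -ln(0.309) = 1.1744
L[2] = -ln(1-0.802) = -ln(0.198) = 1.6195
mean = (0.8486 + 1.1744 + 1.6195)/3 = 1.2142

1.2142


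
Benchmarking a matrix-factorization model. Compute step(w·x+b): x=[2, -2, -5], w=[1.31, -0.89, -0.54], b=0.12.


z = (2)·(1.31) + (-2)·(-0.89) + (-5)·(-0.54) + 0.12
  = 7.22
step(z) = 1 (z≥0)

1


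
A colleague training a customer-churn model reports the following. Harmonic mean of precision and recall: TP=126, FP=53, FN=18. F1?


Precision = 126/179 = 0.7039
Recall = 126/144 = 0.875
F1 = 2·P·R/(P+R) = 2·TP/(2·TP+FP+FN) = 252/(252+53+18) = 252/323 = 0.7802

0.7802


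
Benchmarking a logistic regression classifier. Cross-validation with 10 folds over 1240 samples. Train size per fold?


Fold size = 1240/10 = 124
Training per fold = 1240 - 124 = 1116

1116


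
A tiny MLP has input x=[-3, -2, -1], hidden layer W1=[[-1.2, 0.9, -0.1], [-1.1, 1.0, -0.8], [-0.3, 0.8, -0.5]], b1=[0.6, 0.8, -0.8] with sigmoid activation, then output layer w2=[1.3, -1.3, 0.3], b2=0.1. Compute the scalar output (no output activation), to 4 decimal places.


z1[0] = (-1.2)·(-3) + (0.9)·(-2) + (-0.1)·(-1) + 0.6 = 2.5
z1[1] = (-1.1)·(-3) + (1.0)·(-2) + (-0.8)·(-1) + 0.8 = 2.9
z1[2] = (-0.3)·(-3) + (0.8)·(-2) + (-0.5)·(-1) - 0.8 = -1.0
h = sigmoid(z1) = [0.9241, 0.9478, 0.2689]
output = (1.3)·(0.9241) + (-1.3)·(0.9478) + (0.3)·(0.2689) + 0.1 = 0.1499

0.1499


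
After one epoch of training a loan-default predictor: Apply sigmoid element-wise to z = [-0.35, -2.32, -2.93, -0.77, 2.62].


σ(-0.35) = 1/(1+e^0.35) = 0.4134
σ(-2.32) = 1/(1+e^2.32) = 0.0895
σ(-2.93) = 1/(1+e^2.93) = 0.0507
σ(-0.77) = 1/(1+e^0.77) = 0.3165
σ(2.62) = 1/(1+e^-2.62) = 0.9321
result = [0.4134, 0.0895, 0.0507, 0.3165, 0.9321]

[0.4134, 0.0895, 0.0507, 0.3165, 0.9321]


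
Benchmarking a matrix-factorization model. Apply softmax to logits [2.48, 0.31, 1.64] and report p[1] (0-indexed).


Exponentials: e^2.48=11.9413, e^0.31=1.3634, e^1.64=5.1552
Sum = 18.4599
Softmax = [0.6469, 0.0739, 0.2793]
p[1] = 1.3634/18.4599 = 0.0739

0.0739


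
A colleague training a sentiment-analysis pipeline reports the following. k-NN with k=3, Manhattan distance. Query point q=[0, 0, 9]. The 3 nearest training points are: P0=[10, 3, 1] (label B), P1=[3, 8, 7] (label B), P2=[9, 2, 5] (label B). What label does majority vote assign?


d(q,P0) = 21  (label B)
d(q,P1) = 13  (label B)
d(q,P2) = 15  (label B)
Votes: A=0, B=3
Majority → B

B


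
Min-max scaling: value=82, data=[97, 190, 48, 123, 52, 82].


min=48, max=190
(82-48)/(190-48) = 34/142 = 0.2394

0.2394


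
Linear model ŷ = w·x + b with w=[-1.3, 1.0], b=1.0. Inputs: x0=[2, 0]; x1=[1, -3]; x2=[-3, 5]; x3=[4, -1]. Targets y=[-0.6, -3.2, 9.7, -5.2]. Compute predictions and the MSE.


ŷ0 = (-1.3)·(2) + (1.0)·(0) + 1.0 = -1.6
ŷ1 = (-1.3)·(1) + (1.0)·(-3) + 1.0 = -3.3
ŷ2 = (-1.3)·(-3) + (1.0)·(5) + 1.0 = 9.9
ŷ3 = (-1.3)·(4) + (1.0)·(-1) + 1.0 = -5.2
errors² = [1.0, 0.01, 0.04, 0.0]
MSE = 1.0500/4 = 0.2625

0.2625


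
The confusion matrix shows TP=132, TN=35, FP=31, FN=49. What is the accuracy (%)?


Accuracy = (TP+TN)/(TP+TN+FP+FN)
= (132+35)/(247)
= 167/247 = 67.61%

67.61%


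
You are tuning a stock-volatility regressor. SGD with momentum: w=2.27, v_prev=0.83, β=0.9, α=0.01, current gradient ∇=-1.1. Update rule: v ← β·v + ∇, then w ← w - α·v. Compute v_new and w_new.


v_new = 0.9·0.83 - 1.1 = 0.747 - 1.1 = -0.353
w_new = 2.27 - 0.01·-0.353 = 2.27 + 0.00353 = 2.27353

v_new=-0.353, w_new=2.27353


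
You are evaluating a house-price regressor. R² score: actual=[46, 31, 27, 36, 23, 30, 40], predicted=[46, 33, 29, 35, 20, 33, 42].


ȳ = 33.2857
SS_res = Σ(y-ŷ)² = 31
SS_tot = Σ(y-ȳ)² = 375.43
R² = 1 - SS_res/SS_tot = 1 - 0.0826 = 0.9174

0.9174


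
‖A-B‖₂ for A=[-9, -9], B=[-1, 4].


d = √((-9+ 1)² + (-9-4)²)
  = √(64 + 169)
  = √233 = 15.2643

15.2643


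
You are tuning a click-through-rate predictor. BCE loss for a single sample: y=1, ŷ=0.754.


BCE = -[y·ln(p) + (1-y)·ln(1-p)]
= -1·ln(0.754) - 0
= -ln(0.754) = 0.2824

0.2824


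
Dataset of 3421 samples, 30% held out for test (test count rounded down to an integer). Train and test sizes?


Test = ⌊3421·30/100⌋ = 1026
Train = 3421 - 1026 = 2395

Train: 2395, Test: 1026


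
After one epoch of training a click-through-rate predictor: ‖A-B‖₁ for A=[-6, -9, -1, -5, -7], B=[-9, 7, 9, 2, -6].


d = |-6+ 9| + |-9-7| + |-1-9| + |-5-2| + |-7+ 6|
  = 3 + 16 + 10 + 7 + 1
  = 37

37


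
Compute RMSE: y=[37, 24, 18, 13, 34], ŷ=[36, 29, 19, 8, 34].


MSE = 52/5 = 10.4
RMSE = √(52/5) = 3.2249

3.2249


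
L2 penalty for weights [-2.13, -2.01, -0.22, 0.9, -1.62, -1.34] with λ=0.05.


‖w‖₂² = (-2.13)² + (-2.01)² + (-0.22)² + (0.9)² + (-1.62)² + (-1.34)²
     = 4.5369 + 4.0401 + 0.0484 + 0.81 + 2.6244 + 1.7956
     = 13.8554
λ·‖w‖₂² = 0.05·13.8554 = 0.69277

0.69277


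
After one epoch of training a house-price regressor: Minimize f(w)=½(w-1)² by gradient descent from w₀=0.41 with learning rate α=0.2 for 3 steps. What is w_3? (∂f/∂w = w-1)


step 1: grad = 0.41-1 = -0.59; w = 0.41 - 0.2·(-0.59) = 0.528
step 2: grad = 0.528-1 = -0.472; w = 0.528 - 0.2·(-0.472) = 0.6224
step 3: grad = 0.6224-1 = -0.3776; w = 0.6224 - 0.2·(-0.3776) = 0.69792

0.69792


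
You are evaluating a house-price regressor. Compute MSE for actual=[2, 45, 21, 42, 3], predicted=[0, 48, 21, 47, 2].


Squared errors: (2-0)²=4, (45-48)²=9, (21-21)²=0, (42-47)²=25, (3-2)²=1
Sum = 39
MSE = 39/5 = 39/5

39/5


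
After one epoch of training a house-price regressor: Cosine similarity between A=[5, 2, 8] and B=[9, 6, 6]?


A·B = 5·9 + 2·6 + 8·6 = 105
‖A‖ = √93 = 9.6437, ‖B‖ = √153 = 12.3693
cos = 105/(√93·√153) = 105/√14229 = 0.8802

0.8802


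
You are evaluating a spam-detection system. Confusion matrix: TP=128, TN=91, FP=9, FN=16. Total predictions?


Total = TP + TN + FP + FN
= 128 + 91 + 9 + 16
= 244
(Predicted positive: 137, predicted negative: 107)

244


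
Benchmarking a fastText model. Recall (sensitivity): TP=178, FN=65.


Recall = TP/(TP+FN)
= 178/(178+65)
= 178/243 = 73.25%

73.25%


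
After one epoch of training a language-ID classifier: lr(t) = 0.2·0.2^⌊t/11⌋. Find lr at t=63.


n_drops = ⌊63/11⌋ = 5
lr = 0.2·0.2^5 = 0.2·0.00032 = 0.000064

0.000064


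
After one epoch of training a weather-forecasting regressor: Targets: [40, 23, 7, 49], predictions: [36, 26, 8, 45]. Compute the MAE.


Absolute errors: |40-36|=4, |23-26|=3, |7-8|=1, |49-45|=4
Sum = 12
MAE = 12/4 = 3

3


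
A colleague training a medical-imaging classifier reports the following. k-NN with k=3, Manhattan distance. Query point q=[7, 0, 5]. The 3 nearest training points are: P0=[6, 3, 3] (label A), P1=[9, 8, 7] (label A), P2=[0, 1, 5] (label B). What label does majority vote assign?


d(q,P0) = 6  (label A)
d(q,P1) = 12  (label A)
d(q,P2) = 8  (label B)
Votes: A=2, B=1
Majority → A

A


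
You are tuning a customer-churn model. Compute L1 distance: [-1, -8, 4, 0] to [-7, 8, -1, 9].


d = |-1+ 7| + |-8-8| + |4+ 1| + |0-9|
  = 6 + 16 + 5 + 9
  = 36

36


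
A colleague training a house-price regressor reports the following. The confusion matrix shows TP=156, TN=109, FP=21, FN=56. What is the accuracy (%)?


Accuracy = (TP+TN)/(TP+TN+FP+FN)
= (156+109)/(342)
= 265/342 = 77.49%

77.49%


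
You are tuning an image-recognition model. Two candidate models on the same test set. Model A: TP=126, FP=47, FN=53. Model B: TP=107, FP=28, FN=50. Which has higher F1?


Model A: P=126/173=0.7283, R=126/179=0.7039, F1=2PR/(P+R)=2TP/(2TP+FP+FN)=252/352=0.7159
Model B: P=107/135=0.7926, R=107/157=0.6815, F1=2PR/(P+R)=2TP/(2TP+FP+FN)=214/292=0.7329
0.7159 < 0.7329 → Model B

Model B


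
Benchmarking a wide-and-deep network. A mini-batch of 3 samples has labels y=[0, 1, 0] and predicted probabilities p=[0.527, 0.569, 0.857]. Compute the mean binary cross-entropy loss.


L[0] = -ln(1-0.527) = -ln(0.473) = 0.7487
L[1] = -ln(0.569) = 0.5639
L[2] = -ln(1-0.857) = -ln(0.143) = 1.9449
mean = (0.7487 + 0.5639 + 1.9449)/3 = 1.0858

1.0858


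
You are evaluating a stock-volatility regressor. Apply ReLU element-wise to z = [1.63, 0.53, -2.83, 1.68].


ReLU(1.63) = max(0, 1.63) = 1.63
ReLU(0.53) = max(0, 0.53) = 0.53
ReLU(-2.83) = max(0, -2.83) = 0.0
ReLU(1.68) = max(0, 1.68) = 1.68
result = [1.63, 0.53, 0.0, 1.68]

[1.63, 0.53, 0.0, 1.68]


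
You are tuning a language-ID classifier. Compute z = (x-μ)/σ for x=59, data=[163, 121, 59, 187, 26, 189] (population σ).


μ = 124.1667, σ = 62.6536
z = (59 - 124.1667)/62.6536 = -1.0401

-1.0401


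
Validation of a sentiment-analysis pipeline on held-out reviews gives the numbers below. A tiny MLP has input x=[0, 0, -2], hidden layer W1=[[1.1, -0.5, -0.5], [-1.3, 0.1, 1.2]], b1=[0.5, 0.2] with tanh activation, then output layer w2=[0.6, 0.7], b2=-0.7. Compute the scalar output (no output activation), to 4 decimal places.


z1[0] = (1.1)·(0) + (-0.5)·(0) + (-0.5)·(-2) + 0.5 = 1.5
z1[1] = (-1.3)·(0) + (0.1)·(0) + (1.2)·(-2) + 0.2 = -2.2
h = tanh(z1) = [0.9051, -0.9757]
output = (0.6)·(0.9051) + (0.7)·(-0.9757) - 0.7 = -0.8399

-0.8399


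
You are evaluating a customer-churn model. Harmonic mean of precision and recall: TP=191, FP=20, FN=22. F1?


Precision = 191/211 = 0.9052
Recall = 191/213 = 0.8967
F1 = 2·P·R/(P+R) = 2·TP/(2·TP+FP+FN) = 382/(382+20+22) = 382/424 = 0.9009

0.9009


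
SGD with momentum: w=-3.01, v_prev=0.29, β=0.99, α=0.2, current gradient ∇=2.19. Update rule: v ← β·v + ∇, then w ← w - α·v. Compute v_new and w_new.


v_new = 0.99·0.29 + 2.19 = 0.2871 + 2.19 = 2.4771
w_new = -3.01 - 0.2·2.4771 = -3.01 - 0.49542 = -3.50542

v_new=2.4771, w_new=-3.50542


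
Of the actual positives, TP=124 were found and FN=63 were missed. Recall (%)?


Recall = TP/(TP+FN)
= 124/(124+63)
= 124/187 = 66.31%

66.31%


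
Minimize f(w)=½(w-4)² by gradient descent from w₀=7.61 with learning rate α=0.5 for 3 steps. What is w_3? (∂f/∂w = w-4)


step 1: grad = 7.61-4 = 3.61; w = 7.61 - 0.5·(3.61) = 5.805
step 2: grad = 5.805-4 = 1.805; w = 5.805 - 0.5·(1.805) = 4.9025
step 3: grad = 4.9025-4 = 0.9025; w = 4.9025 - 0.5·(0.9025) = 4.45125

4.45125


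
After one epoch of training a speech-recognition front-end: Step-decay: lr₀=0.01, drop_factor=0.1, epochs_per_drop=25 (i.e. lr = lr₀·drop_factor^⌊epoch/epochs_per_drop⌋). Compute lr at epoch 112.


n_drops = ⌊112/25⌋ = 4
lr = 0.01·0.1^4 = 0.01·0.0001 = 0.000001

0.000001


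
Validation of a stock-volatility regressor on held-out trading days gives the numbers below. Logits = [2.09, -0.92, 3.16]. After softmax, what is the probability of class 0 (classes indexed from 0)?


Exponentials: e^2.09=8.0849, e^-0.92=0.3985, e^3.16=23.5706
Sum = 32.054
Softmax = [0.2522, 0.0124, 0.7353]
p[0] = 8.0849/32.054 = 0.2522

0.2522


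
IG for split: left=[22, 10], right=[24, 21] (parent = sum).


Parent = [46, 31], H_parent = 0.9724
H_left = 0.896 (n=32), H_right = 0.9968 (n=45)
H_children = (32/77)·0.896 + (45/77)·0.9968 = 0.9549
IG = 0.9724 - 0.9549 = 0.0175

0.0175


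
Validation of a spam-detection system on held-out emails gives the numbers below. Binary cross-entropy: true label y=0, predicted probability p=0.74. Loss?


BCE = -[y·ln(p) + (1-y)·ln(1-p)]
= -0 - 1·ln(1-0.74)
= -ln(0.26) = 1.3471

1.3471


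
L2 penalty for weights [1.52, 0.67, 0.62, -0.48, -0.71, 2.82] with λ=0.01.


‖w‖₂² = (1.52)² + (0.67)² + (0.62)² + (-0.48)² + (-0.71)² + (2.82)²
     = 2.3104 + 0.4489 + 0.3844 + 0.2304 + 0.5041 + 7.9524
     = 11.8306
λ·‖w‖₂² = 0.01·11.8306 = 0.118306

0.118306


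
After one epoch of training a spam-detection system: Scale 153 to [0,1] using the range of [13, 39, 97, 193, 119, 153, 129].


min=13, max=193
(153-13)/(193-13) = 140/180 = 0.7778

0.7778


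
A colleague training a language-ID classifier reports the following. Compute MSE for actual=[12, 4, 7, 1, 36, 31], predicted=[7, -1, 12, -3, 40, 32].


Squared errors: (12-7)²=25, (4+ 1)²=25, (7-12)²=25, (1+ 3)²=16, (36-40)²=16, (31-32)²=1
Sum = 108
MSE = 108/6 = 18

18


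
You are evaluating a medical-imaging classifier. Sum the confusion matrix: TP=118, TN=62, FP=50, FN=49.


Total = TP + TN + FP + FN
= 118 + 62 + 50 + 49
= 279
(Predicted positive: 168, predicted negative: 111)

279


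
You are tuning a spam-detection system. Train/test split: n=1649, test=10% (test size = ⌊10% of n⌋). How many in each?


Test = ⌊1649·10/100⌋ = 164
Train = 1649 - 164 = 1485

Train: 1485, Test: 164


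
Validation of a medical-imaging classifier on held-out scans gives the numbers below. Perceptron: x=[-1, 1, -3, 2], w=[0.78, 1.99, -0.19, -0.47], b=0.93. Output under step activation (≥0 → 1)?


z = (-1)·(0.78) + (1)·(1.99) + (-3)·(-0.19) + (2)·(-0.47) + 0.93
  = 1.77
step(z) = 1 (z≥0)

1


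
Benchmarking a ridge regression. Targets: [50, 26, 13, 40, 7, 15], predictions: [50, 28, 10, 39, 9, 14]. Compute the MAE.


Absolute errors: |50-50|=0, |26-28|=2, |13-10|=3, |40-39|=1, |7-9|=2, |15-14|=1
Sum = 9
MAE = 9/6 = 3/2

3/2


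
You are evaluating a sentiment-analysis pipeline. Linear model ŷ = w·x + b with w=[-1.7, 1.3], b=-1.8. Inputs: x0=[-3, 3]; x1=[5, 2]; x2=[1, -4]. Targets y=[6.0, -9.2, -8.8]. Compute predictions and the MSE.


ŷ0 = (-1.7)·(-3) + (1.3)·(3) - 1.8 = 7.2
ŷ1 = (-1.7)·(5) + (1.3)·(2) - 1.8 = -7.7
ŷ2 = (-1.7)·(1) + (1.3)·(-4) - 1.8 = -8.7
errors² = [1.44, 2.25, 0.01]
MSE = 3.7000/3 = 1.2333

1.2333


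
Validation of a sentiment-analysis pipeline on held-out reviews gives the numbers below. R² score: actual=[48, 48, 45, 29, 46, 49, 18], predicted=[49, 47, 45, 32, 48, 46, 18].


ȳ = 40.4286
SS_res = Σ(y-ŷ)² = 24
SS_tot = Σ(y-ȳ)² = 873.71
R² = 1 - SS_res/SS_tot = 1 - 0.0275 = 0.9725

0.9725


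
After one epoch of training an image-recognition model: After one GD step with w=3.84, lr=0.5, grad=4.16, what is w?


w_new = w - α·∇
= 3.84 - 0.5·4.16
= 3.84 - 2.08
= 1.76

1.76


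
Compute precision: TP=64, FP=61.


Precision = TP/(TP+FP)
= 64/(64+61)
= 64/125 = 51.2%

51.2%


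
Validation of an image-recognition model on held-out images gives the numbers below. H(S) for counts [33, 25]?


Probabilities: [33/58, 25/58] ≈ [0.569, 0.431]
H = -((33/58)·log₂(33/58) + (25/58)·log₂(25/58))
  = 0.9862 bits

0.9862 bits


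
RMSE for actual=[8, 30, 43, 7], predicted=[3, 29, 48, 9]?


MSE = 55/4 = 13.75
RMSE = √(55/4) = 3.7081

3.7081


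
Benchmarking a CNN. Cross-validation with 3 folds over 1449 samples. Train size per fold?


Fold size = 1449/3 = 483
Training per fold = 1449 - 483 = 966

966


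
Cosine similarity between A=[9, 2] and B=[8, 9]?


A·B = 9·8 + 2·9 = 90
‖A‖ = √85 = 9.2195, ‖B‖ = √145 = 12.0416
cos = 90/(√85·√145) = 90/√12325 = 0.8107

0.8107


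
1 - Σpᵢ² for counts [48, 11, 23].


Probabilities: [48/82, 11/82, 23/82] ≈ [0.5854, 0.1341, 0.2805]
Σpᵢ² = (2304 + 121 + 529)/82² = 2954/6724
Gini = 1 - Σpᵢ² = 1 - 2954/6724 = 0.5607

0.5607


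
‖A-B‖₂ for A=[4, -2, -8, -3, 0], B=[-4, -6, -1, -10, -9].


d = √((4+ 4)² + (-2+ 6)² + (-8+ 1)² + (-3+ 10)² + (0+ 9)²)
  = √(64 + 16 + 49 + 49 + 81)
  = √259 = 16.0935

16.0935


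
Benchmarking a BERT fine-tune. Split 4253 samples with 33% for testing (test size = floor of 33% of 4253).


Test = ⌊4253·33/100⌋ = 1403
Train = 4253 - 1403 = 2850

Train: 2850, Test: 1403


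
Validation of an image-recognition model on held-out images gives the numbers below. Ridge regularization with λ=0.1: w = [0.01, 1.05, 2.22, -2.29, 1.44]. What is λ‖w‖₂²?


‖w‖₂² = (0.01)² + (1.05)² + (2.22)² + (-2.29)² + (1.44)²
     = 0.0001 + 1.1025 + 4.9284 + 5.2441 + 2.0736
     = 13.3487
λ·‖w‖₂² = 0.1·13.3487 = 1.33487

1.33487


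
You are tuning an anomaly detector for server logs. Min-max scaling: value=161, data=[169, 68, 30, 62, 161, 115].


min=30, max=169
(161-30)/(169-30) = 131/139 = 0.9424

0.9424


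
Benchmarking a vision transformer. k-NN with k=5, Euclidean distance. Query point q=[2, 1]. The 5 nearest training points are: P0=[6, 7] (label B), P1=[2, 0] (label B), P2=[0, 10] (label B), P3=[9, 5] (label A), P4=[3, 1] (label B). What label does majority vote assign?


d(q,P0) = 7.2111  (label B)
d(q,P1) = 1.0  (label B)
d(q,P2) = 9.2195  (label B)
d(q,P3) = 8.0623  (label A)
d(q,P4) = 1.0  (label B)
Votes: A=1, B=4
Majority → B

B


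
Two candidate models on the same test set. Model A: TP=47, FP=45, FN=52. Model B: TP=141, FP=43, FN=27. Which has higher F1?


Model A: P=47/92=0.5109, R=47/99=0.4747, F1=2PR/(P+R)=2TP/(2TP+FP+FN)=94/191=0.4921
Model B: P=141/184=0.7663, R=141/168=0.8393, F1=2PR/(P+R)=2TP/(2TP+FP+FN)=282/352=0.8011
0.4921 < 0.8011 → Model B

Model B


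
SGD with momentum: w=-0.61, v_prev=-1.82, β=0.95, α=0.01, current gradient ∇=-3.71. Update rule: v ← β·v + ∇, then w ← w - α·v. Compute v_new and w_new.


v_new = 0.95·-1.82 - 3.71 = -1.729 - 3.71 = -5.439
w_new = -0.61 - 0.01·-5.439 = -0.61 + 0.05439 = -0.55561

v_new=-5.439, w_new=-0.55561


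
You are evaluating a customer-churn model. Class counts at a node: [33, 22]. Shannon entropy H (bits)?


Probabilities: [33/55, 22/55] ≈ [0.6, 0.4]
H = -((33/55)·log₂(33/55) + (22/55)·log₂(22/55))
  = 0.971 bits

0.971 bits


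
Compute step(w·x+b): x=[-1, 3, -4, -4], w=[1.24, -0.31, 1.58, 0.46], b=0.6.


z = (-1)·(1.24) + (3)·(-0.31) + (-4)·(1.58) + (-4)·(0.46) + 0.6
  = -9.73
step(z) = 0 (z<0)

0


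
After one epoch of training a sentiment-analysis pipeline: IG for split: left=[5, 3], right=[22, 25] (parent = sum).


Parent = [27, 28], H_parent = 0.9998
H_left = 0.9544 (n=8), H_right = 0.9971 (n=47)
H_children = (8/55)·0.9544 + (47/55)·0.9971 = 0.9909
IG = 0.9998 - 0.9909 = 0.0089

0.0089


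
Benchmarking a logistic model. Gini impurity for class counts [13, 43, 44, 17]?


Probabilities: [13/117, 43/117, 44/117, 17/117] ≈ [0.1111, 0.3675, 0.3761, 0.1453]
Σpᵢ² = (169 + 1849 + 1936 + 289)/117² = 4243/13689
Gini = 1 - Σpᵢ² = 1 - 4243/13689 = 0.69

0.69


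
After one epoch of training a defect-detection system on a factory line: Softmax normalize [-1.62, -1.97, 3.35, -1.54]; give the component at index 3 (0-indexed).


Exponentials: e^-1.62=0.1979, e^-1.97=0.1395, e^3.35=28.5027, e^-1.54=0.2144
Sum = 29.0545
Softmax = [0.0068, 0.0048, 0.981, 0.0074]
p[3] = 0.2144/29.0545 = 0.0074

0.0074


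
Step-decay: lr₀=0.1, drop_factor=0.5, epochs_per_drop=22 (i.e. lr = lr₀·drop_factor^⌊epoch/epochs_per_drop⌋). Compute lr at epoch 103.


n_drops = ⌊103/22⌋ = 4
lr = 0.1·0.5^4 = 0.1·0.0625 = 0.00625

0.00625


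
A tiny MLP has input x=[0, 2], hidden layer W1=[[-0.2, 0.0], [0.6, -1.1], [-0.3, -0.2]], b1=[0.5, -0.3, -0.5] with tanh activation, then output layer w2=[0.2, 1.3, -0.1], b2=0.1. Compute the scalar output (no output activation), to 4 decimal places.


z1[0] = (-0.2)·(0) + (0.0)·(2) + 0.5 = 0.5
z1[1] = (0.6)·(0) + (-1.1)·(2) - 0.3 = -2.5
z1[2] = (-0.3)·(0) + (-0.2)·(2) - 0.5 = -0.9
h = tanh(z1) = [0.4621, -0.9866, -0.7163]
output = (0.2)·(0.4621) + (1.3)·(-0.9866) + (-0.1)·(-0.7163) + 0.1 = -1.0185

-1.0185


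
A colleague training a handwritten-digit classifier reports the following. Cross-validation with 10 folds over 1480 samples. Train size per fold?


Fold size = 1480/10 = 148
Training per fold = 1480 - 148 = 1332

1332


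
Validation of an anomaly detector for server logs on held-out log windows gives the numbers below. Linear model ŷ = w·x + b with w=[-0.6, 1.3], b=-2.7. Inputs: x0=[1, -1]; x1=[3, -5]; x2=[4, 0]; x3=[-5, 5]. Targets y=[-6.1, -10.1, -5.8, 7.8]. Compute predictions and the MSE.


ŷ0 = (-0.6)·(1) + (1.3)·(-1) - 2.7 = -4.6
ŷ1 = (-0.6)·(3) + (1.3)·(-5) - 2.7 = -11.0
ŷ2 = (-0.6)·(4) + (1.3)·(0) - 2.7 = -5.1
ŷ3 = (-0.6)·(-5) + (1.3)·(5) - 2.7 = 6.8
errors² = [2.25, 0.81, 0.49, 1.0]
MSE = 4.5500/4 = 1.1375

1.1375


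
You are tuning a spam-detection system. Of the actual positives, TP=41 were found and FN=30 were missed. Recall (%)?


Recall = TP/(TP+FN)
= 41/(41+30)
= 41/71 = 57.75%

57.75%


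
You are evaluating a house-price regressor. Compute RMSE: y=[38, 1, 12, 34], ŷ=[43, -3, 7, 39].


MSE = 91/4 = 22.75
RMSE = √(91/4) = 4.7697

4.7697


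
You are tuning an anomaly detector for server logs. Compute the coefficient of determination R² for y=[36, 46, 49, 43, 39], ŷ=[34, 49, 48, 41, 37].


ȳ = 42.6
SS_res = Σ(y-ŷ)² = 22
SS_tot = Σ(y-ȳ)² = 109.2
R² = 1 - SS_res/SS_tot = 1 - 0.2015 = 0.7985

0.7985


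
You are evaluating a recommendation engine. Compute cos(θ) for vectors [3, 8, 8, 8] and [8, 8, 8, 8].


A·B = 3·8 + 8·8 + 8·8 + 8·8 = 216
‖A‖ = √201 = 14.1774, ‖B‖ = √256 = 16
cos = 216/(√201·√256) = 216/√51456 = 0.9522

0.9522


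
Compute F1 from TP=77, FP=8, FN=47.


Precision = 77/85 = 0.9059
Recall = 77/124 = 0.621
F1 = 2·P·R/(P+R) = 2·TP/(2·TP+FP+FN) = 154/(154+8+47) = 154/209 = 0.7368

0.7368


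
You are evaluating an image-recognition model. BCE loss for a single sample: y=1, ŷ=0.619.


BCE = -[y·ln(p) + (1-y)·ln(1-p)]
= -1·ln(0.619) - 0
= -ln(0.619) = 0.4797

0.4797


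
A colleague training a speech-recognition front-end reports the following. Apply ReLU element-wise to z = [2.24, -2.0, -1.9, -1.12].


ReLU(2.24) = max(0, 2.24) = 2.24
ReLU(-2.0) = max(0, -2.0) = 0.0
ReLU(-1.9) = max(0, -1.9) = 0.0
ReLU(-1.12) = max(0, -1.12) = 0.0
result = [2.24, 0.0, 0.0, 0.0]

[2.24, 0.0, 0.0, 0.0]


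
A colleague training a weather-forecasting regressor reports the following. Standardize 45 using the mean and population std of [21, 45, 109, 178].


μ = 88.25, σ = 60.9892
z = (45 - 88.25)/60.9892 = -0.7091

-0.7091


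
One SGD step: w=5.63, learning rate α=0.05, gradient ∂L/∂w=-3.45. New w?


w_new = w - α·∇
= 5.63 - 0.05·-3.45
= 5.63 + 0.1725
= 5.8025

5.8025


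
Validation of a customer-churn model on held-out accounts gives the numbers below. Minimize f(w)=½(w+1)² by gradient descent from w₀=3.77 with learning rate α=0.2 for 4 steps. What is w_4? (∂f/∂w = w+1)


step 1: grad = 3.77+1 = 4.77; w = 3.77 - 0.2·(4.77) = 2.816
step 2: grad = 2.816+1 = 3.816; w = 2.816 - 0.2·(3.816) = 2.0528
step 3: grad = 2.0528+1 = 3.0528; w = 2.0528 - 0.2·(3.0528) = 1.44224
step 4: grad = 1.44224+1 = 2.44224; w = 1.44224 - 0.2·(2.44224) = 0.953792

0.953792


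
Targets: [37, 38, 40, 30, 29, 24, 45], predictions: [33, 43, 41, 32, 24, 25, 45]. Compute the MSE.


Squared errors: (37-33)²=16, (38-43)²=25, (40-41)²=1, (30-32)²=4, (29-24)²=25, (24-25)²=1, (45-45)²=0
Sum = 72
MSE = 72/7 = 72/7

72/7


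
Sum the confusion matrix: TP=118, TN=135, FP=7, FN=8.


Total = TP + TN + FP + FN
= 118 + 135 + 7 + 8
= 268
(Predicted positive: 125, predicted negative: 143)

268


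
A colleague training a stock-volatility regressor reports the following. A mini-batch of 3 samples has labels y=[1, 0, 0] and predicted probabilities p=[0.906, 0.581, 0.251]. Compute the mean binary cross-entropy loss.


L[0] = -ln(0.906) = 0.0987
L[1] = -ln(1-0.581) = -ln(0.419) = 0.8699
L[2] = -ln(1-0.251) = -ln(0.749) = 0.289
mean = (0.0987 + 0.8699 + 0.289)/3 = 0.4192

0.4192


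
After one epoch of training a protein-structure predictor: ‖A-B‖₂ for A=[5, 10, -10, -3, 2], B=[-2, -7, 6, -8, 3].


d = √((5+ 2)² + (10+ 7)² + (-10-6)² + (-3+ 8)² + (2-3)²)
  = √(49 + 289 + 256 + 25 + 1)
  = √620 = 24.8998

24.8998


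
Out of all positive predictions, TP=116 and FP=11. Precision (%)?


Precision = TP/(TP+FP)
= 116/(116+11)
= 116/127 = 91.34%

91.34%


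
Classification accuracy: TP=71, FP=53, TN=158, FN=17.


Accuracy = (TP+TN)/(TP+TN+FP+FN)
= (71+158)/(299)
= 229/299 = 76.59%

76.59%


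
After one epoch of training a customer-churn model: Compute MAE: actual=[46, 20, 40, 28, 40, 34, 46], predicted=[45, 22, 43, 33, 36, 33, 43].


Absolute errors: |46-45|=1, |20-22|=2, |40-43|=3, |28-33|=5, |40-36|=4, |34-33|=1, |46-43|=3
Sum = 19
MAE = 19/7 = 19/7

19/7


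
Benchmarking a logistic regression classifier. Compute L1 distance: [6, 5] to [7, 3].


d = |6-7| + |5-3|
  = 1 + 2
  = 3

3


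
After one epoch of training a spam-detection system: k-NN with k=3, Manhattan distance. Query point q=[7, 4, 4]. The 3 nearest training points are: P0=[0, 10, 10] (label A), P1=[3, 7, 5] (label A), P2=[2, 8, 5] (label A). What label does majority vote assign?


d(q,P0) = 19  (label A)
d(q,P1) = 8  (label A)
d(q,P2) = 10  (label A)
Votes: A=3, B=0
Majority → A

A


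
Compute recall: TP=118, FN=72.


Recall = TP/(TP+FN)
= 118/(118+72)
= 118/190 = 62.11%

62.11%


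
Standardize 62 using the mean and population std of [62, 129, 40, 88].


μ = 79.75, σ = 33.1238
z = (62 - 79.75)/33.1238 = -0.5359

-0.5359


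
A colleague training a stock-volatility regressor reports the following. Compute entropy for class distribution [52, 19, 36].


Probabilities: [52/107, 19/107, 36/107] ≈ [0.486, 0.1776, 0.3364]
H = -((52/107)·log₂(52/107) + (19/107)·log₂(19/107) + (36/107)·log₂(36/107))
  = 1.4774 bits

1.4774 bits


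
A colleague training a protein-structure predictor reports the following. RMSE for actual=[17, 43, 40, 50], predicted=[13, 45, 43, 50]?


MSE = 29/4 = 7.25
RMSE = √(29/4) = 2.6926

2.6926


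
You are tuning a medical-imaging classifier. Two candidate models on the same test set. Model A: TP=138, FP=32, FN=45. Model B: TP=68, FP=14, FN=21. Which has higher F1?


Model A: P=138/170=0.8118, R=138/183=0.7541, F1=2PR/(P+R)=2TP/(2TP+FP+FN)=276/353=0.7819
Model B: P=68/82=0.8293, R=68/89=0.764, F1=2PR/(P+R)=2TP/(2TP+FP+FN)=136/171=0.7953
0.7819 < 0.7953 → Model B

Model B


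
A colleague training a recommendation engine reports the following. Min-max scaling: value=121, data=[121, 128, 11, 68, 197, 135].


min=11, max=197
(121-11)/(197-11) = 110/186 = 0.5914

0.5914


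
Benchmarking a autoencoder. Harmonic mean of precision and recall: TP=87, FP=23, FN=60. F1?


Precision = 87/110 = 0.7909
Recall = 87/147 = 0.5918
F1 = 2·P·R/(P+R) = 2·TP/(2·TP+FP+FN) = 174/(174+23+60) = 174/257 = 0.677

0.677


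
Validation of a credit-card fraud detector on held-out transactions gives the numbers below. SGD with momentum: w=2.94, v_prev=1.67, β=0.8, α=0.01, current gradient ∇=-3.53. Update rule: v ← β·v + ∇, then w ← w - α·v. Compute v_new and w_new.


v_new = 0.8·1.67 - 3.53 = 1.336 - 3.53 = -2.194
w_new = 2.94 - 0.01·-2.194 = 2.94 + 0.02194 = 2.96194

v_new=-2.194, w_new=2.96194


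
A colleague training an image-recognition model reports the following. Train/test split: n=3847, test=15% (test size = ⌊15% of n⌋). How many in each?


Test = ⌊3847·15/100⌋ = 577
Train = 3847 - 577 = 3270

Train: 3270, Test: 577


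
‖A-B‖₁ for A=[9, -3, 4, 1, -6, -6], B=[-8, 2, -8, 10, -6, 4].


d = |9+ 8| + |-3-2| + |4+ 8| + |1-10| + |-6+ 6| + |-6-4|
  = 17 + 5 + 12 + 9 + 0 + 10
  = 53

53


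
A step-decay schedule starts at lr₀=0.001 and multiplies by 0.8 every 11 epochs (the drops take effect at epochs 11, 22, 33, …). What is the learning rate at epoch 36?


n_drops = ⌊36/11⌋ = 3
lr = 0.001·0.8^3 = 0.001·0.512 = 0.000512

0.000512


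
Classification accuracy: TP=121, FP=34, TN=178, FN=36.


Accuracy = (TP+TN)/(TP+TN+FP+FN)
= (121+178)/(369)
= 299/369 = 81.03%

81.03%


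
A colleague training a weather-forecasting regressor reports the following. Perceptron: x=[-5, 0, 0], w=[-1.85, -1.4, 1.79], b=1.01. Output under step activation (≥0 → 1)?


z = (-5)·(-1.85) + (0)·(-1.4) + (0)·(1.79) + 1.01
  = 10.26
step(z) = 1 (z≥0)

1


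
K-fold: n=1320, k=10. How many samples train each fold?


Fold size = 1320/10 = 132
Training per fold = 1320 - 132 = 1188

1188


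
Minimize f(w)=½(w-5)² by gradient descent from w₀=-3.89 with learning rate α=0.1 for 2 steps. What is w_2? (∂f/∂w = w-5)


step 1: grad = -3.89-5 = -8.89; w = -3.89 - 0.1·(-8.89) = -3.001
step 2: grad = -3.001-5 = -8.001; w = -3.001 - 0.1·(-8.001) = -2.2009

-2.2009


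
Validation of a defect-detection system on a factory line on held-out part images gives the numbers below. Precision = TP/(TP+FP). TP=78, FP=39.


Precision = TP/(TP+FP)
= 78/(78+39)
= 78/117 = 66.67%

66.67%


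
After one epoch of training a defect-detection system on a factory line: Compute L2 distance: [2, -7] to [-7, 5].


d = √((2+ 7)² + (-7-5)²)
  = √(81 + 144)
  = √225 = 15.0

15.0


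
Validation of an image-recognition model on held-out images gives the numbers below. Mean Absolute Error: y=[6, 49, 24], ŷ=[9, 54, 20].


Absolute errors: |6-9|=3, |49-54|=5, |24-20|=4
Sum = 12
MAE = 12/3 = 4

4


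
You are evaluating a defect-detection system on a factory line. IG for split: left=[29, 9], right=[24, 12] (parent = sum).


Parent = [53, 21], H_parent = 0.8606
H_left = 0.7897 (n=38), H_right = 0.9183 (n=36)
H_children = (38/74)·0.7897 + (36/74)·0.9183 = 0.8523
IG = 0.8606 - 0.8523 = 0.0083

0.0083


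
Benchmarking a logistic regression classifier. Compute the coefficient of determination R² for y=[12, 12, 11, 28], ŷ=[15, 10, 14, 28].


ȳ = 15.75
SS_res = Σ(y-ŷ)² = 22
SS_tot = Σ(y-ȳ)² = 200.75
R² = 1 - SS_res/SS_tot = 1 - 0.1096 = 0.8904

0.8904


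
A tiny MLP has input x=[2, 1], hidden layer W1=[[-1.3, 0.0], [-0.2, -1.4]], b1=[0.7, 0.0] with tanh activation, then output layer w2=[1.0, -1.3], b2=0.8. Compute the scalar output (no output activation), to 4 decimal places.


z1[0] = (-1.3)·(2) + (0.0)·(1) + 0.7 = -1.9
z1[1] = (-0.2)·(2) + (-1.4)·(1) + 0.0 = -1.8
h = tanh(z1) = [-0.9562, -0.9468]
output = (1.0)·(-0.9562) + (-1.3)·(-0.9468) + 0.8 = 1.0746

1.0746


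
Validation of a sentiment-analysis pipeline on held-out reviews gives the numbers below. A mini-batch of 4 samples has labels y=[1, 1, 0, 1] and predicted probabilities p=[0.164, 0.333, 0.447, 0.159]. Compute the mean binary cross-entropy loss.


L[0] = -ln(0.164) = 1.8079
L[1] = -ln(0.333) = 1.0996
L[2] = -ln(1-0.447) = -ln(0.553) = 0.5924
L[3] = -ln(0.159) = 1.8389
mean = (1.8079 + 1.0996 + 0.5924 + 1.8389)/4 = 1.3347

1.3347


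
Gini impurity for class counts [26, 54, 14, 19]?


Probabilities: [26/113, 54/113, 14/113, 19/113] ≈ [0.2301, 0.4779, 0.1239, 0.1681]
Σpᵢ² = (676 + 2916 + 196 + 361)/113² = 4149/12769
Gini = 1 - Σpᵢ² = 1 - 4149/12769 = 0.6751

0.6751


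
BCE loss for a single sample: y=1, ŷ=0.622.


BCE = -[y·ln(p) + (1-y)·ln(1-p)]
= -1·ln(0.622) - 0
= -ln(0.622) = 0.4748

0.4748


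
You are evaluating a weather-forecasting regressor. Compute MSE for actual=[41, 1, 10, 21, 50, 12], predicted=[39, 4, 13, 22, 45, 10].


Squared errors: (41-39)²=4, (1-4)²=9, (10-13)²=9, (21-22)²=1, (50-45)²=25, (12-10)²=4
Sum = 52
MSE = 52/6 = 26/3

26/3


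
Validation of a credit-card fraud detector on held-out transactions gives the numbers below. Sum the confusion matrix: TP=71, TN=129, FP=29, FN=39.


Total = TP + TN + FP + FN
= 71 + 129 + 29 + 39
= 268
(Predicted positive: 100, predicted negative: 168)

268


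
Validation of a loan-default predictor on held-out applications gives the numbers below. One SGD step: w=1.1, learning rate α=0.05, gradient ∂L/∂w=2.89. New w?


w_new = w - α·∇
= 1.1 - 0.05·2.89
= 1.1 - 0.1445
= 0.9555

0.9555


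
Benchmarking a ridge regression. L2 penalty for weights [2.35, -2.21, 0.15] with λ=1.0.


‖w‖₂² = (2.35)² + (-2.21)² + (0.15)²
     = 5.5225 + 4.8841 + 0.0225
     = 10.4291
λ·‖w‖₂² = 1.0·10.4291 = 10.4291

10.4291


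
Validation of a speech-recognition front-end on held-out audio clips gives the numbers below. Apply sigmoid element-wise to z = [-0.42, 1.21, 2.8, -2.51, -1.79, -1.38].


σ(-0.42) = 1/(1+e^0.42) = 0.3965
σ(1.21) = 1/(1+e^-1.21) = 0.7703
σ(2.8) = 1/(1+e^-2.8) = 0.9427
σ(-2.51) = 1/(1+e^2.51) = 0.0752
σ(-1.79) = 1/(1+e^1.79) = 0.1431
σ(-1.38) = 1/(1+e^1.38) = 0.201
result = [0.3965, 0.7703, 0.9427, 0.0752, 0.1431, 0.201]

[0.3965, 0.7703, 0.9427, 0.0752, 0.1431, 0.201]


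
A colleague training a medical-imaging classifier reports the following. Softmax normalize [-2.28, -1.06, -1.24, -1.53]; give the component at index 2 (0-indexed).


Exponentials: e^-2.28=0.1023, e^-1.06=0.3465, e^-1.24=0.2894, e^-1.53=0.2165
Sum = 0.9547
Softmax = [0.1071, 0.3629, 0.3031, 0.2268]
p[2] = 0.2894/0.9547 = 0.3031

0.3031


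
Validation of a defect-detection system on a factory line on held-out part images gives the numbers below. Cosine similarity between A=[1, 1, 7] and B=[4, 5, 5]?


A·B = 1·4 + 1·5 + 7·5 = 44
‖A‖ = √51 = 7.1414, ‖B‖ = √66 = 8.124
cos = 44/(√51·√66) = 44/√3366 = 0.7584

0.7584


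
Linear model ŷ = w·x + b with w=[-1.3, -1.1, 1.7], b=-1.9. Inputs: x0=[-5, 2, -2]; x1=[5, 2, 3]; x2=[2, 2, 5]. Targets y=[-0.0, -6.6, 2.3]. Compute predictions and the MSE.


ŷ0 = (-1.3)·(-5) + (-1.1)·(2) + (1.7)·(-2) - 1.9 = -1.0
ŷ1 = (-1.3)·(5) + (-1.1)·(2) + (1.7)·(3) - 1.9 = -5.5
ŷ2 = (-1.3)·(2) + (-1.1)·(2) + (1.7)·(5) - 1.9 = 1.8
errors² = [1.0, 1.21, 0.25]
MSE = 2.4600/3 = 0.82

0.82


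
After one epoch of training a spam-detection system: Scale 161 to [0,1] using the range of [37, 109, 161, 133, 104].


min=37, max=161
(161-37)/(161-37) = 124/124 = 1.0

1.0


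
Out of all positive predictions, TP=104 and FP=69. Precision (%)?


Precision = TP/(TP+FP)
= 104/(104+69)
= 104/173 = 60.12%

60.12%


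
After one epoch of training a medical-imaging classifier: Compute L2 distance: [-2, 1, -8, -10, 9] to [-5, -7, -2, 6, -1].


d = √((-2+ 5)² + (1+ 7)² + (-8+ 2)² + (-10-6)² + (9+ 1)²)
  = √(9 + 64 + 36 + 256 + 100)
  = √465 = 21.5639

21.5639


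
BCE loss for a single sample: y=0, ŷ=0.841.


BCE = -[y·ln(p) + (1-y)·ln(1-p)]
= -0 - 1·ln(1-0.841)
= -ln(0.159) = 1.8389

1.8389


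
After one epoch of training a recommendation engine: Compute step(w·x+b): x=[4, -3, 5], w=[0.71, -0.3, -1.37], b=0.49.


z = (4)·(0.71) + (-3)·(-0.3) + (5)·(-1.37) + 0.49
  = -2.62
step(z) = 0 (z<0)

0


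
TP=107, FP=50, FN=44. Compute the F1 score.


Precision = 107/157 = 0.6815
Recall = 107/151 = 0.7086
F1 = 2·P·R/(P+R) = 2·TP/(2·TP+FP+FN) = 214/(214+50+44) = 214/308 = 0.6948

0.6948


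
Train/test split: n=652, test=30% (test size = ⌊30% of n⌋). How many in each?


Test = ⌊652·30/100⌋ = 195
Train = 652 - 195 = 457

Train: 457, Test: 195


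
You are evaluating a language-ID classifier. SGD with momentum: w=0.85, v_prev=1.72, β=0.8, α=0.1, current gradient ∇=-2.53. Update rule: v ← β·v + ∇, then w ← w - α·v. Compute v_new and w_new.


v_new = 0.8·1.72 - 2.53 = 1.376 - 2.53 = -1.154
w_new = 0.85 - 0.1·-1.154 = 0.85 + 0.1154 = 0.9654

v_new=-1.154, w_new=0.9654


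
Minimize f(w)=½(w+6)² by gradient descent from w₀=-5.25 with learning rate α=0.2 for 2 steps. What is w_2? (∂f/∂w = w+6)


step 1: grad = -5.25+6 = 0.75; w = -5.25 - 0.2·(0.75) = -5.4
step 2: grad = -5.4+6 = 0.6; w = -5.4 - 0.2·(0.6) = -5.52

-5.52


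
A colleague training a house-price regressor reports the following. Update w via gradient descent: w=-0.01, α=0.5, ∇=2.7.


w_new = w - α·∇
= -0.01 - 0.5·2.7
= -0.01 - 1.35
= -1.36

-1.36


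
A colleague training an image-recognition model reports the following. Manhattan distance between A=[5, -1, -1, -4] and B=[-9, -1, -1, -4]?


d = |5+ 9| + |-1+ 1| + |-1+ 1| + |-4+ 4|
  = 14 + 0 + 0 + 0
  = 14

14


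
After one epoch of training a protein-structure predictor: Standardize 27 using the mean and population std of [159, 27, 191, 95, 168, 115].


μ = 125.8333, σ = 54.7126
z = (27 - 125.8333)/54.7126 = -1.8064

-1.8064


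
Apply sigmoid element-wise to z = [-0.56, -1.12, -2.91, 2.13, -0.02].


σ(-0.56) = 1/(1+e^0.56) = 0.3635
σ(-1.12) = 1/(1+e^1.12) = 0.246
σ(-2.91) = 1/(1+e^2.91) = 0.0517
σ(2.13) = 1/(1+e^-2.13) = 0.8938
σ(-0.02) = 1/(1+e^0.02) = 0.495
result = [0.3635, 0.246, 0.0517, 0.8938, 0.495]

[0.3635, 0.246, 0.0517, 0.8938, 0.495]


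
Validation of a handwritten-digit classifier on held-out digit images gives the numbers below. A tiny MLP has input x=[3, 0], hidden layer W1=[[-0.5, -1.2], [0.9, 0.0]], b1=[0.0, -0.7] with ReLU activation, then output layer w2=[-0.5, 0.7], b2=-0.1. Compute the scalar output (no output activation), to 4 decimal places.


z1[0] = (-0.5)·(3) + (-1.2)·(0) + 0.0 = -1.5
z1[1] = (0.9)·(3) + (0.0)·(0) - 0.7 = 2.0
h = ReLU(z1) = [0.0, 2.0]
output = (-0.5)·(0.0) + (0.7)·(2.0) - 0.1 = 1.3

1.3


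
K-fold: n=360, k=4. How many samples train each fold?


Fold size = 360/4 = 90
Training per fold = 360 - 90 = 270

270


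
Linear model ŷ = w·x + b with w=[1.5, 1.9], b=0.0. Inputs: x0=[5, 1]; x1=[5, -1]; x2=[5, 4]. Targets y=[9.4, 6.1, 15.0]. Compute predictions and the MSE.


ŷ0 = (1.5)·(5) + (1.9)·(1) + 0.0 = 9.4
ŷ1 = (1.5)·(5) + (1.9)·(-1) + 0.0 = 5.6
ŷ2 = (1.5)·(5) + (1.9)·(4) + 0.0 = 15.1
errors² = [0.0, 0.25, 0.01]
MSE = 0.2600/3 = 0.0867

0.0867


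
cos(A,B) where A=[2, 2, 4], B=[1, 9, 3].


A·B = 2·1 + 2·9 + 4·3 = 32
‖A‖ = √24 = 4.899, ‖B‖ = √91 = 9.5394
cos = 32/(√24·√91) = 32/√2184 = 0.6847

0.6847


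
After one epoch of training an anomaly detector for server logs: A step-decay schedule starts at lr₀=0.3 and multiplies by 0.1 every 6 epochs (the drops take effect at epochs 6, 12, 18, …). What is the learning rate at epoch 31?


n_drops = ⌊31/6⌋ = 5
lr = 0.3·0.1^5 = 0.3·0.00001 = 0.000003

0.000003
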